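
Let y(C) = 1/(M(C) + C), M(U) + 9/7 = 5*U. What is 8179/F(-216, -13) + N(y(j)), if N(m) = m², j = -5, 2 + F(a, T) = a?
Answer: -392262337/10455498 ≈ -37.517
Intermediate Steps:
F(a, T) = -2 + a
M(U) = -9/7 + 5*U
y(C) = 1/(-9/7 + 6*C) (y(C) = 1/((-9/7 + 5*C) + C) = 1/(-9/7 + 6*C))
8179/F(-216, -13) + N(y(j)) = 8179/(-2 - 216) + (7/(3*(-3 + 14*(-5))))² = 8179/(-218) + (7/(3*(-3 - 70)))² = 8179*(-1/218) + ((7/3)/(-73))² = -8179/218 + ((7/3)*(-1/73))² = -8179/218 + (-7/219)² = -8179/218 + 49/47961 = -392262337/10455498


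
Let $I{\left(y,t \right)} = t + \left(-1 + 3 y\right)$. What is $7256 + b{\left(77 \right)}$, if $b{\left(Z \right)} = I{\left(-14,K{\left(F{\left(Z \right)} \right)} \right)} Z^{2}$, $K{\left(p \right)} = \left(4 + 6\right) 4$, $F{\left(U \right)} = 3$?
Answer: $-10531$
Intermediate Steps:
$K{\left(p \right)} = 40$ ($K{\left(p \right)} = 10 \cdot 4 = 40$)
$I{\left(y,t \right)} = -1 + t + 3 y$
$b{\left(Z \right)} = - 3 Z^{2}$ ($b{\left(Z \right)} = \left(-1 + 40 + 3 \left(-14\right)\right) Z^{2} = \left(-1 + 40 - 42\right) Z^{2} = - 3 Z^{2}$)
$7256 + b{\left(77 \right)} = 7256 - 3 \cdot 77^{2} = 7256 - 17787 = -10531$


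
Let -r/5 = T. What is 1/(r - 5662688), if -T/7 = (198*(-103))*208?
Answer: -1/154131008 ≈ -6.4880e-9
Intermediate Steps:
T = 29693664 (T = -7*198*(-103)*208 = -(-142758)*208 = -7*(-4241952) = 29693664)
r = -148468320 (r = -5*29693664 = -148468320)
1/(r - 5662688) = 1/(-148468320 - 5662688) = 1/(-154131008) = -1/154131008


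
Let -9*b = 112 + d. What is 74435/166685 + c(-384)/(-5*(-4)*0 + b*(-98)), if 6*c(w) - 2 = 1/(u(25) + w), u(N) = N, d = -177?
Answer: 68016368533/152472103420 ≈ 0.44609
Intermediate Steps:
b = 65/9 (b = -(112 - 177)/9 = -⅑*(-65) = 65/9 ≈ 7.2222)
c(w) = ⅓ + 1/(6*(25 + w))
74435/166685 + c(-384)/(-5*(-4)*0 + b*(-98)) = 74435/166685 + ((51 + 2*(-384))/(6*(25 - 384)))/(-5*(-4)*0 + (65/9)*(-98)) = 74435*(1/166685) + ((⅙)*(51 - 768)/(-359))/(20*0 - 6370/9) = 14887/33337 + ((⅙)*(-1/359)*(-717))/(0 - 6370/9) = 14887/33337 + 239/(718*(-6370/9)) = 14887/33337 + (239/718)*(-9/6370) = 14887/33337 - 2151/4573660 = 68016368533/152472103420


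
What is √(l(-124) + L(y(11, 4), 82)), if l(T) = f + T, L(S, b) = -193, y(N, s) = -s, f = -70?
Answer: 3*I*√43 ≈ 19.672*I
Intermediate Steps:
l(T) = -70 + T
√(l(-124) + L(y(11, 4), 82)) = √((-70 - 124) - 193) = √(-194 - 193) = √(-387) = 3*I*√43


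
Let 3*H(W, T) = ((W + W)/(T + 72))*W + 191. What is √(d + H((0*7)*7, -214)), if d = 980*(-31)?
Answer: I*√272847/3 ≈ 174.12*I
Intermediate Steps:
d = -30380
H(W, T) = 191/3 + 2*W²/(3*(72 + T)) (H(W, T) = (((W + W)/(T + 72))*W + 191)/3 = (((2*W)/(72 + T))*W + 191)/3 = ((2*W/(72 + T))*W + 191)/3 = (2*W²/(72 + T) + 191)/3 = (191 + 2*W²/(72 + T))/3 = 191/3 + 2*W²/(3*(72 + T)))
√(d + H((0*7)*7, -214)) = √(-30380 + (13752 + 2*((0*7)*7)² + 191*(-214))/(3*(72 - 214))) = √(-30380 + (⅓)*(13752 + 2*(0*7)² - 40874)/(-142)) = √(-30380 + (⅓)*(-1/142)*(13752 + 2*0² - 40874)) = √(-30380 + (⅓)*(-1/142)*(13752 + 2*0 - 40874)) = √(-30380 + (⅓)*(-1/142)*(13752 + 0 - 40874)) = √(-30380 + (⅓)*(-1/142)*(-27122)) = √(-30380 + 191/3) = √(-90949/3) = I*√272847/3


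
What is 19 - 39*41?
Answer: -1580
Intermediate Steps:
19 - 39*41 = 19 - 1599 = -1580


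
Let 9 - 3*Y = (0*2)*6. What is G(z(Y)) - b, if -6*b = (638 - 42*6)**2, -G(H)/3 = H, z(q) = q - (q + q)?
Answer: 74525/3 ≈ 24842.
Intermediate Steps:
Y = 3 (Y = 3 - 0*2*6/3 = 3 - 0*6 = 3 - 1/3*0 = 3 + 0 = 3)
z(q) = -q (z(q) = q - 2*q = -q)
G(H) = -3*H
b = -74498/3 (b = -(638 - 42*6)**2/6 = -(638 - 252)**2/6 = -1/6*386**2 = -1/6*148996 = -74498/3 ≈ -24833.)
G(z(Y)) - b = -(-3)*3 - 1*(-74498/3) = -3*(-3) + 74498/3 = 9 + 74498/3 = 74525/3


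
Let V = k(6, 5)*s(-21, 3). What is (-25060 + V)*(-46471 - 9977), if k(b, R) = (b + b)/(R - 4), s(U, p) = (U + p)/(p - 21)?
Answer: 1413909504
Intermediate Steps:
s(U, p) = (U + p)/(-21 + p)
k(b, R) = 2*b/(-4 + R) (k(b, R) = (2*b)/(-4 + R) = 2*b/(-4 + R))
V = 12 (V = (2*6/(-4 + 5))*((-21 + 3)/(-21 + 3)) = (2*6/1)*(-18/(-18)) = (2*6*1)*(-1/18*(-18)) = 12*1 = 12)
(-25060 + V)*(-46471 - 9977) = (-25060 + 12)*(-46471 - 9977) = -25048*(-56448) = 1413909504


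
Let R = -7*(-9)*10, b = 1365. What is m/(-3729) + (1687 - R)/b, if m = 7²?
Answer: 184508/242385 ≈ 0.76122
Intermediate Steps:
R = 630 (R = 63*10 = 630)
m = 49
m/(-3729) + (1687 - R)/b = 49/(-3729) + (1687 - 1*630)/1365 = 49*(-1/3729) + (1687 - 630)*(1/1365) = -49/3729 + 1057*(1/1365) = -49/3729 + 151/195 = 184508/242385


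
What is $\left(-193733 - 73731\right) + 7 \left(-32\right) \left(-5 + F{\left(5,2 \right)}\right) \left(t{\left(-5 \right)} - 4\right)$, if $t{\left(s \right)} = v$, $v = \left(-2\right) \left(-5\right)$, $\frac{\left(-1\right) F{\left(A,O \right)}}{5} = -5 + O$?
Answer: $-280904$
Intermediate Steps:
$F{\left(A,O \right)} = 25 - 5 O$ ($F{\left(A,O \right)} = - 5 \left(-5 + O\right) = 25 - 5 O$)
$v = 10$
$t{\left(s \right)} = 10$
$\left(-193733 - 73731\right) + 7 \left(-32\right) \left(-5 + F{\left(5,2 \right)}\right) \left(t{\left(-5 \right)} - 4\right) = \left(-193733 - 73731\right) + 7 \left(-32\right) \left(-5 + \left(25 - 10\right)\right) \left(10 - 4\right) = -267464 - 224 \left(-5 + \left(25 - 10\right)\right) 6 = -267464 - 224 \left(-5 + 15\right) 6 = -267464 - 224 \cdot 10 \cdot 6 = -267464 - 13440 = -280904$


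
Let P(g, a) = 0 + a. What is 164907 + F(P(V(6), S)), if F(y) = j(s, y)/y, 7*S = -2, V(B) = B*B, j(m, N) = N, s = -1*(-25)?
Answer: 164908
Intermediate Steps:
s = 25
V(B) = B²
S = -2/7 (S = (⅐)*(-2) = -2/7 ≈ -0.28571)
P(g, a) = a
F(y) = 1 (F(y) = y/y = 1)
164907 + F(P(V(6), S)) = 164907 + 1 = 164908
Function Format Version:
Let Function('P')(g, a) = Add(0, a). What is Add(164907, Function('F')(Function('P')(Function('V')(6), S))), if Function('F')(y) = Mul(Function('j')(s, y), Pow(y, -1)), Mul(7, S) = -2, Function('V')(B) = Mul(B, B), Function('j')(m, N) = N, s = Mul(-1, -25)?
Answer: 164908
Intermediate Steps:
s = 25
Function('V')(B) = Pow(B, 2)
S = Rational(-2, 7) (S = Mul(Rational(1, 7), -2) = Rational(-2, 7) ≈ -0.28571)
Function('P')(g, a) = a
Function('F')(y) = 1 (Function('F')(y) = Mul(y, Pow(y, -1)) = 1)
Add(164907, Function('F')(Function('P')(Function('V')(6), S))) = Add(164907, 1) = 164908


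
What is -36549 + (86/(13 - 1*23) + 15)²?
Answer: -912701/25 ≈ -36508.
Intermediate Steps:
-36549 + (86/(13 - 1*23) + 15)² = -36549 + (86/(13 - 23) + 15)² = -36549 + (86/(-10) + 15)² = -36549 + (86*(-⅒) + 15)² = -36549 + (-43/5 + 15)² = -36549 + (32/5)² = -36549 + 1024/25 = -912701/25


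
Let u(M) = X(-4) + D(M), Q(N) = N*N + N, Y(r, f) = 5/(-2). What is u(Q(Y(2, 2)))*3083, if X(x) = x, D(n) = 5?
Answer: 3083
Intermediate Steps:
Y(r, f) = -5/2 (Y(r, f) = 5*(-½) = -5/2)
Q(N) = N + N² (Q(N) = N² + N = N + N²)
u(M) = 1 (u(M) = -4 + 5 = 1)
u(Q(Y(2, 2)))*3083 = 1*3083 = 3083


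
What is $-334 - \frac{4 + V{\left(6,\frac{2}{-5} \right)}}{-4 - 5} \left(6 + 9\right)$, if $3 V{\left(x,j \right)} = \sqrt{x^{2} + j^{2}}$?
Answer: $- \frac{982}{3} + \frac{2 \sqrt{226}}{9} \approx -323.99$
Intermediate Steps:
$V{\left(x,j \right)} = \frac{\sqrt{j^{2} + x^{2}}}{3}$ ($V{\left(x,j \right)} = \frac{\sqrt{x^{2} + j^{2}}}{3} = \frac{\sqrt{j^{2} + x^{2}}}{3}$)
$-334 - \frac{4 + V{\left(6,\frac{2}{-5} \right)}}{-4 - 5} \left(6 + 9\right) = -334 - \frac{4 + \frac{\sqrt{\left(\frac{2}{-5}\right)^{2} + 6^{2}}}{3}}{-4 - 5} \left(6 + 9\right) = -334 - \frac{4 + \frac{\sqrt{\left(2 \left(- \frac{1}{5}\right)\right)^{2} + 36}}{3}}{-9} \cdot 15 = -334 - \left(4 + \frac{\sqrt{\left(- \frac{2}{5}\right)^{2} + 36}}{3}\right) \left(- \frac{1}{9}\right) 15 = -334 - \left(4 + \frac{\sqrt{\frac{4}{25} + 36}}{3}\right) \left(- \frac{1}{9}\right) 15 = -334 - \left(4 + \frac{\sqrt{\frac{904}{25}}}{3}\right) \left(- \frac{1}{9}\right) 15 = -334 - \left(4 + \frac{\frac{2}{5} \sqrt{226}}{3}\right) \left(- \frac{1}{9}\right) 15 = -334 - \left(4 + \frac{2 \sqrt{226}}{15}\right) \left(- \frac{1}{9}\right) 15 = -334 - \left(- \frac{4}{9} - \frac{2 \sqrt{226}}{135}\right) 15 = -334 - \left(- \frac{20}{3} - \frac{2 \sqrt{226}}{9}\right) = -334 + \left(\frac{20}{3} + \frac{2 \sqrt{226}}{9}\right) = - \frac{982}{3} + \frac{2 \sqrt{226}}{9}$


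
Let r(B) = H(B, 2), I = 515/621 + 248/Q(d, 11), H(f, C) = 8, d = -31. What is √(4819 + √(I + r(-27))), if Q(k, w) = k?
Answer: √(22943259 + 23*√35535)/69 ≈ 69.426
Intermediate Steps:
I = -4453/621 (I = 515/621 + 248/(-31) = 515*(1/621) + 248*(-1/31) = 515/621 - 8 = -4453/621 ≈ -7.1707)
r(B) = 8
√(4819 + √(I + r(-27))) = √(4819 + √(-4453/621 + 8)) = √(4819 + √(515/621)) = √(4819 + √35535/207)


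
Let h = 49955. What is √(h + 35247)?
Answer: √85202 ≈ 291.89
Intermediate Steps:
√(h + 35247) = √(49955 + 35247) = √85202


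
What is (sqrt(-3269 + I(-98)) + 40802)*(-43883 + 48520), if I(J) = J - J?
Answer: 189198874 + 4637*I*sqrt(3269) ≈ 1.892e+8 + 2.6512e+5*I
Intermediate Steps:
I(J) = 0
(sqrt(-3269 + I(-98)) + 40802)*(-43883 + 48520) = (sqrt(-3269 + 0) + 40802)*(-43883 + 48520) = (sqrt(-3269) + 40802)*4637 = (I*sqrt(3269) + 40802)*4637 = (40802 + I*sqrt(3269))*4637 = 189198874 + 4637*I*sqrt(3269)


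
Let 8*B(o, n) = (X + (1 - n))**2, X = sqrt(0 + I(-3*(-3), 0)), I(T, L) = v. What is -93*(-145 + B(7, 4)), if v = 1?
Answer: 26877/2 ≈ 13439.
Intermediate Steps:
I(T, L) = 1
X = 1 (X = sqrt(0 + 1) = sqrt(1) = 1)
B(o, n) = (2 - n)**2/8 (B(o, n) = (1 + (1 - n))**2/8 = (2 - n)**2/8)
-93*(-145 + B(7, 4)) = -93*(-145 + (2 - 1*4)**2/8) = -93*(-145 + (2 - 4)**2/8) = -93*(-145 + (1/8)*(-2)**2) = -93*(-145 + (1/8)*4) = -93*(-145 + 1/2) = -93*(-289/2) = 26877/2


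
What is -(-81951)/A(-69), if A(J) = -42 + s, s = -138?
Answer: -27317/60 ≈ -455.28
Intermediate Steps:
A(J) = -180 (A(J) = -42 - 138 = -180)
-(-81951)/A(-69) = -(-81951)/(-180) = -(-81951)*(-1)/180 = -1*27317/60 = -27317/60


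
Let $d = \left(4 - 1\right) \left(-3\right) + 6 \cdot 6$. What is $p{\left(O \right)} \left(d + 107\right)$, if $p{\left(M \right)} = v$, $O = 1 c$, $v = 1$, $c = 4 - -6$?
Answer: $134$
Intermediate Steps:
$c = 10$ ($c = 4 + 6 = 10$)
$d = 27$ ($d = 3 \left(-3\right) + 36 = -9 + 36 = 27$)
$O = 10$ ($O = 1 \cdot 10 = 10$)
$p{\left(M \right)} = 1$
$p{\left(O \right)} \left(d + 107\right) = 1 \left(27 + 107\right) = 1 \cdot 134 = 134$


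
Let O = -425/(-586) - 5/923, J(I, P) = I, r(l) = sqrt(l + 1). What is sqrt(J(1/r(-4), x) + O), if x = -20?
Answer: sqrt(1895293304190 - 877647032652*I*sqrt(3))/1622634 ≈ 0.90626 - 0.31854*I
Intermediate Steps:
r(l) = sqrt(1 + l)
O = 389345/540878 (O = -425*(-1/586) - 5*1/923 = 425/586 - 5/923 = 389345/540878 ≈ 0.71984)
sqrt(J(1/r(-4), x) + O) = sqrt(1/(sqrt(1 - 4)) + 389345/540878) = sqrt(1/(sqrt(-3)) + 389345/540878) = sqrt(1/(I*sqrt(3)) + 389345/540878) = sqrt(-I*sqrt(3)/3 + 389345/540878) = sqrt(389345/540878 - I*sqrt(3)/3)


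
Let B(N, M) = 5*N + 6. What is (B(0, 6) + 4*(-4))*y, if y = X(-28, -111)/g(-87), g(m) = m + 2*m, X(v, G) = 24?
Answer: 80/87 ≈ 0.91954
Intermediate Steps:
B(N, M) = 6 + 5*N
g(m) = 3*m
y = -8/87 (y = 24/((3*(-87))) = 24/(-261) = 24*(-1/261) = -8/87 ≈ -0.091954)
(B(0, 6) + 4*(-4))*y = ((6 + 5*0) + 4*(-4))*(-8/87) = ((6 + 0) - 16)*(-8/87) = (6 - 16)*(-8/87) = -10*(-8/87) = 80/87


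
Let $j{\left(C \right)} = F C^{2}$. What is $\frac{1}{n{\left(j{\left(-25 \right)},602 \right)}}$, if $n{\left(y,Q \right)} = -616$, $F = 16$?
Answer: $- \frac{1}{616} \approx -0.0016234$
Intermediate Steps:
$j{\left(C \right)} = 16 C^{2}$
$\frac{1}{n{\left(j{\left(-25 \right)},602 \right)}} = \frac{1}{-616} = - \frac{1}{616}$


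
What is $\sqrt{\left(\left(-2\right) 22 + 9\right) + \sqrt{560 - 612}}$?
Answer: $\sqrt{-35 + 2 i \sqrt{13}} \approx 0.60627 + 5.9471 i$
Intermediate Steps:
$\sqrt{\left(\left(-2\right) 22 + 9\right) + \sqrt{560 - 612}} = \sqrt{\left(-44 + 9\right) + \sqrt{-52}} = \sqrt{-35 + 2 i \sqrt{13}}$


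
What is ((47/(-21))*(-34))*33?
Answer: 17578/7 ≈ 2511.1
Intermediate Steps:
((47/(-21))*(-34))*33 = ((47*(-1/21))*(-34))*33 = -47/21*(-34)*33 = (1598/21)*33 = 17578/7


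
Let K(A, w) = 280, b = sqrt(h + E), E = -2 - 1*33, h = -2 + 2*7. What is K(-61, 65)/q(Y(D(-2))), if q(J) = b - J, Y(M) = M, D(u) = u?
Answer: 560/27 - 280*I*sqrt(23)/27 ≈ 20.741 - 49.735*I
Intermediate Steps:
h = 12 (h = -2 + 14 = 12)
E = -35 (E = -2 - 33 = -35)
b = I*sqrt(23) (b = sqrt(12 - 35) = sqrt(-23) = I*sqrt(23) ≈ 4.7958*I)
q(J) = -J + I*sqrt(23) (q(J) = I*sqrt(23) - J = -J + I*sqrt(23))
K(-61, 65)/q(Y(D(-2))) = 280/(-1*(-2) + I*sqrt(23)) = 280/(2 + I*sqrt(23))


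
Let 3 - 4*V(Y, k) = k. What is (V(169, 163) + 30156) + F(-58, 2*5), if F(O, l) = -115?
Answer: 30001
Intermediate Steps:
V(Y, k) = ¾ - k/4
(V(169, 163) + 30156) + F(-58, 2*5) = ((¾ - ¼*163) + 30156) - 115 = ((¾ - 163/4) + 30156) - 115 = (-40 + 30156) - 115 = 30116 - 115 = 30001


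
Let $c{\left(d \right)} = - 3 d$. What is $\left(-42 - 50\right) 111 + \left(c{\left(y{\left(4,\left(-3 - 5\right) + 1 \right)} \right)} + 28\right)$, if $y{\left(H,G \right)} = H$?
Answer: $-10196$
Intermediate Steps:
$\left(-42 - 50\right) 111 + \left(c{\left(y{\left(4,\left(-3 - 5\right) + 1 \right)} \right)} + 28\right) = \left(-42 - 50\right) 111 + \left(\left(-3\right) 4 + 28\right) = \left(-92\right) 111 + \left(-12 + 28\right) = -10212 + 16 = -10196$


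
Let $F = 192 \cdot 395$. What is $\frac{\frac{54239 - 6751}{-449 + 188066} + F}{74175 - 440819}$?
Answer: $- \frac{3557230192}{17197161837} \approx -0.20685$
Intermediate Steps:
$F = 75840$
$\frac{\frac{54239 - 6751}{-449 + 188066} + F}{74175 - 440819} = \frac{\frac{54239 - 6751}{-449 + 188066} + 75840}{74175 - 440819} = \frac{\frac{47488}{187617} + 75840}{-366644} = \left(47488 \cdot \frac{1}{187617} + 75840\right) \left(- \frac{1}{366644}\right) = \left(\frac{47488}{187617} + 75840\right) \left(- \frac{1}{366644}\right) = \frac{14228920768}{187617} \left(- \frac{1}{366644}\right) = - \frac{3557230192}{17197161837}$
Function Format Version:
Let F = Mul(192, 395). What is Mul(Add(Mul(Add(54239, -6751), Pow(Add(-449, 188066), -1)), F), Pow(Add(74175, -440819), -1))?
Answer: Rational(-3557230192, 17197161837) ≈ -0.20685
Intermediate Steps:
F = 75840
Mul(Add(Mul(Add(54239, -6751), Pow(Add(-449, 188066), -1)), F), Pow(Add(74175, -440819), -1)) = Mul(Add(Mul(Add(54239, -6751), Pow(Add(-449, 188066), -1)), 75840), Pow(Add(74175, -440819), -1)) = Mul(Add(Mul(47488, Pow(187617, -1)), 75840), Pow(-366644, -1)) = Mul(Add(Mul(47488, Rational(1, 187617)), 75840), Rational(-1, 366644)) = Mul(Add(Rational(47488, 187617), 75840), Rational(-1, 366644)) = Mul(Rational(14228920768, 187617), Rational(-1, 366644)) = Rational(-3557230192, 17197161837)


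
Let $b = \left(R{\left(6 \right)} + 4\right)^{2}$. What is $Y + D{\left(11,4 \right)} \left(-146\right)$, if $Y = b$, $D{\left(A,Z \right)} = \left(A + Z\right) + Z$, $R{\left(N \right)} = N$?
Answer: $-2674$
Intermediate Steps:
$D{\left(A,Z \right)} = A + 2 Z$
$b = 100$ ($b = \left(6 + 4\right)^{2} = 10^{2} = 100$)
$Y = 100$
$Y + D{\left(11,4 \right)} \left(-146\right) = 100 + \left(11 + 2 \cdot 4\right) \left(-146\right) = 100 + \left(11 + 8\right) \left(-146\right) = 100 + 19 \left(-146\right) = 100 - 2774 = -2674$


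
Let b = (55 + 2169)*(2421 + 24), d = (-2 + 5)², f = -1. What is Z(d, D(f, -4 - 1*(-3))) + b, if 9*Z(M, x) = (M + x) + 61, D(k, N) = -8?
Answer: 48939182/9 ≈ 5.4377e+6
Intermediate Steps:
d = 9 (d = 3² = 9)
Z(M, x) = 61/9 + M/9 + x/9 (Z(M, x) = ((M + x) + 61)/9 = (61 + M + x)/9 = 61/9 + M/9 + x/9)
b = 5437680 (b = 2224*2445 = 5437680)
Z(d, D(f, -4 - 1*(-3))) + b = (61/9 + (⅑)*9 + (⅑)*(-8)) + 5437680 = (61/9 + 1 - 8/9) + 5437680 = 62/9 + 5437680 = 48939182/9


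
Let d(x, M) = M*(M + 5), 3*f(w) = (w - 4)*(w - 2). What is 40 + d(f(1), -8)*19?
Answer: 496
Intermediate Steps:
f(w) = (-4 + w)*(-2 + w)/3 (f(w) = ((w - 4)*(w - 2))/3 = ((-4 + w)*(-2 + w))/3 = (-4 + w)*(-2 + w)/3)
d(x, M) = M*(5 + M)
40 + d(f(1), -8)*19 = 40 - 8*(5 - 8)*19 = 40 - 8*(-3)*19 = 40 + 24*19 = 40 + 456 = 496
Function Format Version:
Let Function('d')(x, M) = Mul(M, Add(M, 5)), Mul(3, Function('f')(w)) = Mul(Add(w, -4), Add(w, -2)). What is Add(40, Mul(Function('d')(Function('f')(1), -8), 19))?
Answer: 496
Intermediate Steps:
Function('f')(w) = Mul(Rational(1, 3), Add(-4, w), Add(-2, w)) (Function('f')(w) = Mul(Rational(1, 3), Mul(Add(w, -4), Add(w, -2))) = Mul(Rational(1, 3), Mul(Add(-4, w), Add(-2, w))) = Mul(Rational(1, 3), Add(-4, w), Add(-2, w)))
Function('d')(x, M) = Mul(M, Add(5, M))
Add(40, Mul(Function('d')(Function('f')(1), -8), 19)) = Add(40, Mul(Mul(-8, Add(5, -8)), 19)) = Add(40, Mul(Mul(-8, -3), 19)) = Add(40, Mul(24, 19)) = Add(40, 456) = 496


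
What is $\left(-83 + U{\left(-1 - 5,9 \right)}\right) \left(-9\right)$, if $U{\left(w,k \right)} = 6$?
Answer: $693$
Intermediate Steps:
$\left(-83 + U{\left(-1 - 5,9 \right)}\right) \left(-9\right) = \left(-83 + 6\right) \left(-9\right) = \left(-77\right) \left(-9\right) = 693$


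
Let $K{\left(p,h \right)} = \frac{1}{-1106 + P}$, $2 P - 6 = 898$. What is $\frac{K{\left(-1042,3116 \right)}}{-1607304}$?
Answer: $\frac{1}{1051176816} \approx 9.5132 \cdot 10^{-10}$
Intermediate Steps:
$P = 452$ ($P = 3 + \frac{1}{2} \cdot 898 = 3 + 449 = 452$)
$K{\left(p,h \right)} = - \frac{1}{654}$ ($K{\left(p,h \right)} = \frac{1}{-1106 + 452} = \frac{1}{-654} = - \frac{1}{654}$)
$\frac{K{\left(-1042,3116 \right)}}{-1607304} = - \frac{1}{654 \left(-1607304\right)} = \left(- \frac{1}{654}\right) \left(- \frac{1}{1607304}\right) = \frac{1}{1051176816}$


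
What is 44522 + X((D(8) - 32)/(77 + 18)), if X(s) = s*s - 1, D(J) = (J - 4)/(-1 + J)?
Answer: 787533905/17689 ≈ 44521.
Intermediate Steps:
D(J) = (-4 + J)/(-1 + J)
X(s) = -1 + s² (X(s) = s² - 1 = -1 + s²)
44522 + X((D(8) - 32)/(77 + 18)) = 44522 + (-1 + (((-4 + 8)/(-1 + 8) - 32)/(77 + 18))²) = 44522 + (-1 + ((4/7 - 32)/95)²) = 44522 + (-1 + (((⅐)*4 - 32)*(1/95))²) = 44522 + (-1 + ((4/7 - 32)*(1/95))²) = 44522 + (-1 + (-220/7*1/95)²) = 44522 + (-1 + (-44/133)²) = 44522 + (-1 + 1936/17689) = 44522 - 15753/17689 = 787533905/17689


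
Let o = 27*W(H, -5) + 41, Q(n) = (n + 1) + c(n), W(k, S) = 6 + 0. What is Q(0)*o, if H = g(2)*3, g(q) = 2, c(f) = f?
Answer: 203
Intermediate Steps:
H = 6 (H = 2*3 = 6)
W(k, S) = 6
Q(n) = 1 + 2*n (Q(n) = (n + 1) + n = (1 + n) + n = 1 + 2*n)
o = 203 (o = 27*6 + 41 = 162 + 41 = 203)
Q(0)*o = (1 + 2*0)*203 = (1 + 0)*203 = 1*203 = 203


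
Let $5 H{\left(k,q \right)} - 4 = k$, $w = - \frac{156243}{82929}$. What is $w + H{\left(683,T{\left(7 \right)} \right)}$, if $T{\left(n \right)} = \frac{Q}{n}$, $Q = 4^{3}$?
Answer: $\frac{18730336}{138215} \approx 135.52$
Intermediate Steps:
$Q = 64$
$w = - \frac{52081}{27643}$ ($w = \left(-156243\right) \frac{1}{82929} = - \frac{52081}{27643} \approx -1.8841$)
$T{\left(n \right)} = \frac{64}{n}$
$H{\left(k,q \right)} = \frac{4}{5} + \frac{k}{5}$
$w + H{\left(683,T{\left(7 \right)} \right)} = - \frac{52081}{27643} + \left(\frac{4}{5} + \frac{1}{5} \cdot 683\right) = - \frac{52081}{27643} + \left(\frac{4}{5} + \frac{683}{5}\right) = - \frac{52081}{27643} + \frac{687}{5} = \frac{18730336}{138215}$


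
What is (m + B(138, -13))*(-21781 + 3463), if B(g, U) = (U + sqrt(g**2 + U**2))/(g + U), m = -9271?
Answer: 21228510384/125 - 18318*sqrt(19213)/125 ≈ 1.6981e+8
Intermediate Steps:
B(g, U) = (U + sqrt(U**2 + g**2))/(U + g)
(m + B(138, -13))*(-21781 + 3463) = (-9271 + (-13 + sqrt((-13)**2 + 138**2))/(-13 + 138))*(-21781 + 3463) = (-9271 + (-13 + sqrt(169 + 19044))/125)*(-18318) = (-9271 + (-13 + sqrt(19213))/125)*(-18318) = (-9271 + (-13/125 + sqrt(19213)/125))*(-18318) = (-1158888/125 + sqrt(19213)/125)*(-18318) = 21228510384/125 - 18318*sqrt(19213)/125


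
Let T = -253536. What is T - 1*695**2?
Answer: -736561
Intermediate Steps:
T - 1*695**2 = -253536 - 1*695**2 = -253536 - 1*483025 = -253536 - 483025 = -736561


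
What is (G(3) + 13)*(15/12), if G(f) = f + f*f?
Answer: 125/4 ≈ 31.250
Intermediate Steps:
G(f) = f + f²
(G(3) + 13)*(15/12) = (3*(1 + 3) + 13)*(15/12) = (3*4 + 13)*(15*(1/12)) = (12 + 13)*(5/4) = 25*(5/4) = 125/4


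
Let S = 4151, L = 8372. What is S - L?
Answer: -4221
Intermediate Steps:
S - L = 4151 - 1*8372 = 4151 - 8372 = -4221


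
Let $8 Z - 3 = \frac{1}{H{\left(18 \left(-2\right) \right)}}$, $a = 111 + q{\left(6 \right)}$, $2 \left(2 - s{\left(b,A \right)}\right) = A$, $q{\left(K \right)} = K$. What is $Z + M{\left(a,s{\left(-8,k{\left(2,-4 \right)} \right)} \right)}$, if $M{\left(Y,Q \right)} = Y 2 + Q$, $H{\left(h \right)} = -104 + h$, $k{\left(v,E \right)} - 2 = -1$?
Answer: $\frac{264179}{1120} \approx 235.87$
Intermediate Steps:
$k{\left(v,E \right)} = 1$ ($k{\left(v,E \right)} = 2 - 1 = 1$)
$s{\left(b,A \right)} = 2 - \frac{A}{2}$
$a = 117$ ($a = 111 + 6 = 117$)
$M{\left(Y,Q \right)} = Q + 2 Y$ ($M{\left(Y,Q \right)} = 2 Y + Q = Q + 2 Y$)
$Z = \frac{419}{1120}$ ($Z = \frac{3}{8} + \frac{1}{8 \left(-104 + 18 \left(-2\right)\right)} = \frac{3}{8} + \frac{1}{8 \left(-104 - 36\right)} = \frac{3}{8} + \frac{1}{8 \left(-140\right)} = \frac{3}{8} + \frac{1}{8} \left(- \frac{1}{140}\right) = \frac{3}{8} - \frac{1}{1120} = \frac{419}{1120} \approx 0.37411$)
$Z + M{\left(a,s{\left(-8,k{\left(2,-4 \right)} \right)} \right)} = \frac{419}{1120} + \left(\left(2 - \frac{1}{2}\right) + 2 \cdot 117\right) = \frac{419}{1120} + \left(\left(2 - \frac{1}{2}\right) + 234\right) = \frac{419}{1120} + \left(\frac{3}{2} + 234\right) = \frac{419}{1120} + \frac{471}{2} = \frac{264179}{1120}$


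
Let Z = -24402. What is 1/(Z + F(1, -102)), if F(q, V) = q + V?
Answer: -1/24503 ≈ -4.0811e-5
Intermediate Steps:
F(q, V) = V + q
1/(Z + F(1, -102)) = 1/(-24402 + (-102 + 1)) = 1/(-24402 - 101) = 1/(-24503) = -1/24503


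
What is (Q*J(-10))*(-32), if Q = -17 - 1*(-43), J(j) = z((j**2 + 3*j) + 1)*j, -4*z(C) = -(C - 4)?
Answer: 139360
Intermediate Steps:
z(C) = -1 + C/4 (z(C) = -(-1)*(C - 4)/4 = -(-1)*(-4 + C)/4 = -(4 - C)/4 = -1 + C/4)
J(j) = j*(-3/4 + j**2/4 + 3*j/4) (J(j) = (-1 + ((j**2 + 3*j) + 1)/4)*j = (-1 + (1 + j**2 + 3*j)/4)*j = (-1 + (1/4 + j**2/4 + 3*j/4))*j = (-3/4 + j**2/4 + 3*j/4)*j = j*(-3/4 + j**2/4 + 3*j/4))
Q = 26 (Q = -17 + 43 = 26)
(Q*J(-10))*(-32) = (26*((1/4)*(-10)*(-3 + (-10)**2 + 3*(-10))))*(-32) = (26*((1/4)*(-10)*(-3 + 100 - 30)))*(-32) = (26*((1/4)*(-10)*67))*(-32) = (26*(-335/2))*(-32) = -4355*(-32) = 139360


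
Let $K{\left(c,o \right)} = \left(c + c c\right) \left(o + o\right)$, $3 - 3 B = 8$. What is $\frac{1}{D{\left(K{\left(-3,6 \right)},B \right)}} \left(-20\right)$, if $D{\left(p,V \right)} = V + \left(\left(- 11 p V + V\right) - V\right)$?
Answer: $- \frac{12}{791} \approx -0.015171$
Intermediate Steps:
$B = - \frac{5}{3}$ ($B = 1 - \frac{8}{3} = - \frac{5}{3} \approx -1.6667$)
$K{\left(c,o \right)} = 2 o \left(c + c^{2}\right)$ ($K{\left(c,o \right)} = \left(c + c^{2}\right) 2 o = 2 o \left(c + c^{2}\right)$)
$D{\left(p,V \right)} = V - 11 V p$
$\frac{1}{D{\left(K{\left(-3,6 \right)},B \right)}} \left(-20\right) = \frac{1}{\left(- \frac{5}{3}\right) \left(1 - 11 \cdot 2 \left(-3\right) 6 \left(1 - 3\right)\right)} \left(-20\right) = \frac{1}{\left(- \frac{5}{3}\right) \left(1 - 11 \cdot 2 \left(-3\right) 6 \left(-2\right)\right)} \left(-20\right) = \frac{1}{\left(- \frac{5}{3}\right) \left(1 - 792\right)} \left(-20\right) = \frac{1}{\left(- \frac{5}{3}\right) \left(-791\right)} \left(-20\right) = \frac{1}{\frac{3955}{3}} \left(-20\right) = \frac{3}{3955} \left(-20\right) = - \frac{12}{791}$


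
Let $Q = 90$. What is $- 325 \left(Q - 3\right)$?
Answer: $-28275$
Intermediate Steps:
$- 325 \left(Q - 3\right) = - 325 \left(90 - 3\right) = \left(-325\right) 87 = -28275$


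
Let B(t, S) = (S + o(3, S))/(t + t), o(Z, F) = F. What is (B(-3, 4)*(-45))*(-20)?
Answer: -1200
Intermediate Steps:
B(t, S) = S/t (B(t, S) = (S + S)/(t + t) = (2*S)/((2*t)) = (2*S)*(1/(2*t)) = S/t)
(B(-3, 4)*(-45))*(-20) = ((4/(-3))*(-45))*(-20) = ((4*(-⅓))*(-45))*(-20) = -4/3*(-45)*(-20) = 60*(-20) = -1200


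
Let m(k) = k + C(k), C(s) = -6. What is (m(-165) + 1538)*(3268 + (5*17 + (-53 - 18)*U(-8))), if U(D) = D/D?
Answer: 4486494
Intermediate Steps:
U(D) = 1
m(k) = -6 + k (m(k) = k - 6 = -6 + k)
(m(-165) + 1538)*(3268 + (5*17 + (-53 - 18)*U(-8))) = ((-6 - 165) + 1538)*(3268 + (5*17 + (-53 - 18)*1)) = (-171 + 1538)*(3268 + (85 - 71*1)) = 1367*(3268 + (85 - 71)) = 1367*(3268 + 14) = 1367*3282 = 4486494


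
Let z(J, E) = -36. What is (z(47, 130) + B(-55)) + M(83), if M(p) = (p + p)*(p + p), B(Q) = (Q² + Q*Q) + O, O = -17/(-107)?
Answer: 3592007/107 ≈ 33570.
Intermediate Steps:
O = 17/107 (O = -17*(-1/107) = 17/107 ≈ 0.15888)
B(Q) = 17/107 + 2*Q² (B(Q) = (Q² + Q*Q) + 17/107 = (Q² + Q²) + 17/107 = 2*Q² + 17/107 = 17/107 + 2*Q²)
M(p) = 4*p² (M(p) = (2*p)*(2*p) = 4*p²)
(z(47, 130) + B(-55)) + M(83) = (-36 + (17/107 + 2*(-55)²)) + 4*83² = (-36 + (17/107 + 2*3025)) + 4*6889 = (-36 + (17/107 + 6050)) + 27556 = (-36 + 647367/107) + 27556 = 643515/107 + 27556 = 3592007/107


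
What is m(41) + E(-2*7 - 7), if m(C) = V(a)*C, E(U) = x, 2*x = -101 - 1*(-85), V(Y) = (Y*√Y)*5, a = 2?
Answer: -8 + 410*√2 ≈ 571.83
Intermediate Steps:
V(Y) = 5*Y^(3/2) (V(Y) = Y^(3/2)*5 = 5*Y^(3/2))
x = -8 (x = (-101 - 1*(-85))/2 = (-101 + 85)/2 = (½)*(-16) = -8)
E(U) = -8
m(C) = 10*C*√2 (m(C) = (5*2^(3/2))*C = (5*(2*√2))*C = (10*√2)*C = 10*C*√2)
m(41) + E(-2*7 - 7) = 10*41*√2 - 8 = 410*√2 - 8 = -8 + 410*√2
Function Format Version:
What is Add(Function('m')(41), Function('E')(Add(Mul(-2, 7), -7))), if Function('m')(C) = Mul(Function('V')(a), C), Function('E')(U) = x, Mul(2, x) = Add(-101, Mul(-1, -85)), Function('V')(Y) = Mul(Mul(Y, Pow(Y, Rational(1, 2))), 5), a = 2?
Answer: Add(-8, Mul(410, Pow(2, Rational(1, 2)))) ≈ 571.83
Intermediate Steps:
Function('V')(Y) = Mul(5, Pow(Y, Rational(3, 2))) (Function('V')(Y) = Mul(Pow(Y, Rational(3, 2)), 5) = Mul(5, Pow(Y, Rational(3, 2))))
x = -8 (x = Mul(Rational(1, 2), Add(-101, Mul(-1, -85))) = Mul(Rational(1, 2), Add(-101, 85)) = Mul(Rational(1, 2), -16) = -8)
Function('E')(U) = -8
Function('m')(C) = Mul(10, C, Pow(2, Rational(1, 2))) (Function('m')(C) = Mul(Mul(5, Pow(2, Rational(3, 2))), C) = Mul(Mul(5, Mul(2, Pow(2, Rational(1, 2)))), C) = Mul(Mul(10, Pow(2, Rational(1, 2))), C) = Mul(10, C, Pow(2, Rational(1, 2))))
Add(Function('m')(41), Function('E')(Add(Mul(-2, 7), -7))) = Add(Mul(10, 41, Pow(2, Rational(1, 2))), -8) = Add(Mul(410, Pow(2, Rational(1, 2))), -8) = Add(-8, Mul(410, Pow(2, Rational(1, 2))))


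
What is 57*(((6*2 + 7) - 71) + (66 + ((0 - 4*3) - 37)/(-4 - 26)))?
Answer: 8911/10 ≈ 891.10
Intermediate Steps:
57*(((6*2 + 7) - 71) + (66 + ((0 - 4*3) - 37)/(-4 - 26))) = 57*(((12 + 7) - 71) + (66 + ((0 - 12) - 37)/(-30))) = 57*((19 - 71) + (66 + (-12 - 37)*(-1/30))) = 57*(-52 + (66 - 49*(-1/30))) = 57*(-52 + (66 + 49/30)) = 57*(-52 + 2029/30) = 57*(469/30) = 8911/10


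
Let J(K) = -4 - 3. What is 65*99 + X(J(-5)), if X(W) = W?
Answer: 6428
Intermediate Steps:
J(K) = -7
65*99 + X(J(-5)) = 65*99 - 7 = 6435 - 7 = 6428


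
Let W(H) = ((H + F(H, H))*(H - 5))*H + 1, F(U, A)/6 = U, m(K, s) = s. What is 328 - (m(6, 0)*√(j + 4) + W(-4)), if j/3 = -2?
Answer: 1335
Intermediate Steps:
j = -6 (j = 3*(-2) = -6)
F(U, A) = 6*U
W(H) = 1 + 7*H²*(-5 + H) (W(H) = ((H + 6*H)*(H - 5))*H + 1 = ((7*H)*(-5 + H))*H + 1 = (7*H*(-5 + H))*H + 1 = 7*H²*(-5 + H) + 1 = 1 + 7*H²*(-5 + H))
328 - (m(6, 0)*√(j + 4) + W(-4)) = 328 - (0*√(-6 + 4) + (1 - 35*(-4)² + 7*(-4)³)) = 328 - (0*√(-2) + (1 - 35*16 + 7*(-64))) = 328 - (0*(I*√2) + (1 - 560 - 448)) = 328 - (0 - 1007) = 328 - 1*(-1007) = 328 + 1007 = 1335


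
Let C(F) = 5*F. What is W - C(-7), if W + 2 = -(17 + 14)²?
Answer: -928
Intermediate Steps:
W = -963 (W = -2 - (17 + 14)² = -2 - 1*31² = -2 - 1*961 = -2 - 961 = -963)
W - C(-7) = -963 - 5*(-7) = -963 - 1*(-35) = -963 + 35 = -928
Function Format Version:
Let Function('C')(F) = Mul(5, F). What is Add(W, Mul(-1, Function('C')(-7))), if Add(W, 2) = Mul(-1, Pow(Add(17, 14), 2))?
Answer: -928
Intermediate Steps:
W = -963 (W = Add(-2, Mul(-1, Pow(Add(17, 14), 2))) = Add(-2, Mul(-1, Pow(31, 2))) = Add(-2, Mul(-1, 961)) = Add(-2, -961) = -963)
Add(W, Mul(-1, Function('C')(-7))) = Add(-963, Mul(-1, Mul(5, -7))) = Add(-963, Mul(-1, -35)) = Add(-963, 35) = -928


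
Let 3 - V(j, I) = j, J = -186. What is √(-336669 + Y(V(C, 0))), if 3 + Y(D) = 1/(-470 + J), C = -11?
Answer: I*√9055130153/164 ≈ 580.23*I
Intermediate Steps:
V(j, I) = 3 - j
Y(D) = -1969/656 (Y(D) = -3 + 1/(-470 - 186) = -3 + 1/(-656) = -3 - 1/656 = -1969/656)
√(-336669 + Y(V(C, 0))) = √(-336669 - 1969/656) = √(-220856833/656) = I*√9055130153/164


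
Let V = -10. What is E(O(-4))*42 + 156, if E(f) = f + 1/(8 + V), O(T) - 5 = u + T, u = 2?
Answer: 261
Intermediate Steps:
O(T) = 7 + T (O(T) = 5 + (2 + T) = 7 + T)
E(f) = -½ + f (E(f) = f + 1/(8 - 10) = f + 1/(-2) = f - ½ = -½ + f)
E(O(-4))*42 + 156 = (-½ + (7 - 4))*42 + 156 = (-½ + 3)*42 + 156 = (5/2)*42 + 156 = 105 + 156 = 261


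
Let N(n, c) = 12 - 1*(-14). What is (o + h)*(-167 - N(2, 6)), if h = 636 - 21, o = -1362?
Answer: 144171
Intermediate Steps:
h = 615
N(n, c) = 26 (N(n, c) = 12 + 14 = 26)
(o + h)*(-167 - N(2, 6)) = (-1362 + 615)*(-167 - 1*26) = -747*(-167 - 26) = -747*(-193) = 144171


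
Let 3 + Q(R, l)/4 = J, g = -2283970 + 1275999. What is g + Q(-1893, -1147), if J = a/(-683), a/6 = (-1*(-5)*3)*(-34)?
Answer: -688440149/683 ≈ -1.0080e+6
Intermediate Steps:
g = -1007971
a = -3060 (a = 6*((-1*(-5)*3)*(-34)) = 6*((5*3)*(-34)) = 6*(15*(-34)) = 6*(-510) = -3060)
J = 3060/683 (J = -3060/(-683) = -3060*(-1/683) = 3060/683 ≈ 4.4802)
Q(R, l) = 4044/683 (Q(R, l) = -12 + 4*(3060/683) = -12 + 12240/683 = 4044/683)
g + Q(-1893, -1147) = -1007971 + 4044/683 = -688440149/683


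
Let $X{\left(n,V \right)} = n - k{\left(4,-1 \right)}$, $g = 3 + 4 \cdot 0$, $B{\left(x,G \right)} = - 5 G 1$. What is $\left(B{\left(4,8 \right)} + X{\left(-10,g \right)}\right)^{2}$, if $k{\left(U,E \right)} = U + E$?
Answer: $2809$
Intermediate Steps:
$k{\left(U,E \right)} = E + U$
$B{\left(x,G \right)} = - 5 G$
$g = 3$ ($g = 3 + 0 = 3$)
$X{\left(n,V \right)} = -3 + n$ ($X{\left(n,V \right)} = n - \left(-1 + 4\right) = n - 3 = -3 + n$)
$\left(B{\left(4,8 \right)} + X{\left(-10,g \right)}\right)^{2} = \left(\left(-5\right) 8 - 13\right)^{2} = \left(-40 - 13\right)^{2} = \left(-53\right)^{2} = 2809$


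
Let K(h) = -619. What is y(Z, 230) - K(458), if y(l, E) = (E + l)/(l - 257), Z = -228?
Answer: 300213/485 ≈ 619.00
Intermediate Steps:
y(l, E) = (E + l)/(-257 + l)
y(Z, 230) - K(458) = (230 - 228)/(-257 - 228) - 1*(-619) = 2/(-485) + 619 = -1/485*2 + 619 = -2/485 + 619 = 300213/485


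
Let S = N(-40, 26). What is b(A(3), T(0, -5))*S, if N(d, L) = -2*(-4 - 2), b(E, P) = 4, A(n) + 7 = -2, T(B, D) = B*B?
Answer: 48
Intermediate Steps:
T(B, D) = B²
A(n) = -9 (A(n) = -7 - 2 = -9)
N(d, L) = 12 (N(d, L) = -2*(-6) = 12)
S = 12
b(A(3), T(0, -5))*S = 4*12 = 48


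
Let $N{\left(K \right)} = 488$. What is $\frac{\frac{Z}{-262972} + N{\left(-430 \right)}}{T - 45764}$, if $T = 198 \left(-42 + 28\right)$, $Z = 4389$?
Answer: $- \frac{128325947}{12763608992} \approx -0.010054$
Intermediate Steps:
$T = -2772$ ($T = 198 \left(-14\right) = -2772$)
$\frac{\frac{Z}{-262972} + N{\left(-430 \right)}}{T - 45764} = \frac{\frac{4389}{-262972} + 488}{-2772 - 45764} = \frac{4389 \left(- \frac{1}{262972}\right) + 488}{-48536} = \left(- \frac{4389}{262972} + 488\right) \left(- \frac{1}{48536}\right) = \frac{128325947}{262972} \left(- \frac{1}{48536}\right) = - \frac{128325947}{12763608992}$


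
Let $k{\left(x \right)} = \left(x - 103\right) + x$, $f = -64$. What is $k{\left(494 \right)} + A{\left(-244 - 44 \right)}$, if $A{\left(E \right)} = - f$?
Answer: $949$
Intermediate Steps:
$A{\left(E \right)} = 64$ ($A{\left(E \right)} = \left(-1\right) \left(-64\right) = 64$)
$k{\left(x \right)} = -103 + 2 x$ ($k{\left(x \right)} = \left(-103 + x\right) + x = -103 + 2 x$)
$k{\left(494 \right)} + A{\left(-244 - 44 \right)} = \left(-103 + 2 \cdot 494\right) + 64 = \left(-103 + 988\right) + 64 = 885 + 64 = 949$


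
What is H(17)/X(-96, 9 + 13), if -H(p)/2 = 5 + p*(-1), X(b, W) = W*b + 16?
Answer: -3/262 ≈ -0.011450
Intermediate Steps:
X(b, W) = 16 + W*b
H(p) = -10 + 2*p (H(p) = -2*(5 + p*(-1)) = -2*(5 - p) = -10 + 2*p)
H(17)/X(-96, 9 + 13) = (-10 + 2*17)/(16 + (9 + 13)*(-96)) = (-10 + 34)/(16 + 22*(-96)) = 24/(16 - 2112) = 24/(-2096) = 24*(-1/2096) = -3/262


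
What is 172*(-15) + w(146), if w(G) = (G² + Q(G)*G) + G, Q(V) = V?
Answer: 40198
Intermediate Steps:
w(G) = G + 2*G² (w(G) = (G² + G*G) + G = (G² + G²) + G = 2*G² + G = G + 2*G²)
172*(-15) + w(146) = 172*(-15) + 146*(1 + 2*146) = -2580 + 146*(1 + 292) = -2580 + 146*293 = -2580 + 42778 = 40198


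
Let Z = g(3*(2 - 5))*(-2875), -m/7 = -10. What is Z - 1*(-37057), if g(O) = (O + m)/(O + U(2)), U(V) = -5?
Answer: 694173/14 ≈ 49584.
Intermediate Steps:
m = 70 (m = -7*(-10) = 70)
g(O) = (70 + O)/(-5 + O) (g(O) = (O + 70)/(O - 5) = (70 + O)/(-5 + O))
Z = 175375/14 (Z = ((70 + 3*(2 - 5))/(-5 + 3*(2 - 5)))*(-2875) = ((70 + 3*(-3))/(-5 + 3*(-3)))*(-2875) = ((70 - 9)/(-5 - 9))*(-2875) = (61/(-14))*(-2875) = -1/14*61*(-2875) = -61/14*(-2875) = 175375/14 ≈ 12527.)
Z - 1*(-37057) = 175375/14 - 1*(-37057) = 175375/14 + 37057 = 694173/14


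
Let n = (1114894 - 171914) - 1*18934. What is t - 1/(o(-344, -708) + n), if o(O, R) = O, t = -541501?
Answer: -500185556703/923702 ≈ -5.4150e+5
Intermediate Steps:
n = 924046 (n = 942980 - 18934 = 924046)
t - 1/(o(-344, -708) + n) = -541501 - 1/(-344 + 924046) = -541501 - 1/923702 = -500185556703/923702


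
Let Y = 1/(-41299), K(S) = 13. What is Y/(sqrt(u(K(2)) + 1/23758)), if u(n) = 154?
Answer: -sqrt(86924178614)/151102014167 ≈ -1.9512e-6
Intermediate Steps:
Y = -1/41299 ≈ -2.4214e-5
Y/(sqrt(u(K(2)) + 1/23758)) = -1/(41299*sqrt(154 + 1/23758)) = -sqrt(86924178614)/3658733/41299 = -sqrt(86924178614)/151102014167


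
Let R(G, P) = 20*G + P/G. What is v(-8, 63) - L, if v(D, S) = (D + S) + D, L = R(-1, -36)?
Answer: 31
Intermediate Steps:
R(G, P) = 20*G + P/G
L = 16 (L = 20*(-1) - 36/(-1) = -20 - 36*(-1) = -20 + 36 = 16)
v(D, S) = S + 2*D
v(-8, 63) - L = (63 + 2*(-8)) - 1*16 = (63 - 16) - 16 = 47 - 16 = 31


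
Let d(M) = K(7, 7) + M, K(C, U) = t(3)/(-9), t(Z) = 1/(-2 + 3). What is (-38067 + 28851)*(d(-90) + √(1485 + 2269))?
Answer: 830464 - 9216*√3754 ≈ 2.6580e+5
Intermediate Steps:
t(Z) = 1 (t(Z) = 1/1 = 1)
K(C, U) = -⅑ (K(C, U) = 1/(-9) = 1*(-⅑) = -⅑)
d(M) = -⅑ + M
(-38067 + 28851)*(d(-90) + √(1485 + 2269)) = (-38067 + 28851)*((-⅑ - 90) + √(1485 + 2269)) = -9216*(-811/9 + √3754) = 830464 - 9216*√3754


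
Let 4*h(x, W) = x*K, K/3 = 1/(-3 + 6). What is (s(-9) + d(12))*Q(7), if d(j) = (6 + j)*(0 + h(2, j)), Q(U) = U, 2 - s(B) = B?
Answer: 140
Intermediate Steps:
K = 1 (K = 3/(-3 + 6) = 3/3 = 3*(1/3) = 1)
h(x, W) = x/4 (h(x, W) = (x*1)/4 = x/4)
s(B) = 2 - B
d(j) = 3 + j/2 (d(j) = (6 + j)*(0 + (1/4)*2) = (6 + j)*(0 + 1/2) = (6 + j)*(1/2) = 3 + j/2)
(s(-9) + d(12))*Q(7) = ((2 - 1*(-9)) + (3 + (1/2)*12))*7 = ((2 + 9) + (3 + 6))*7 = (11 + 9)*7 = 20*7 = 140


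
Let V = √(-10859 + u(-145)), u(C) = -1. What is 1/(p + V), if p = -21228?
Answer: -1769/37553237 - I*√2715/225319422 ≈ -4.7106e-5 - 2.3125e-7*I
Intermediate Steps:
V = 2*I*√2715 (V = √(-10859 - 1) = √(-10860) = 2*I*√2715 ≈ 104.21*I)
1/(p + V) = 1/(-21228 + 2*I*√2715)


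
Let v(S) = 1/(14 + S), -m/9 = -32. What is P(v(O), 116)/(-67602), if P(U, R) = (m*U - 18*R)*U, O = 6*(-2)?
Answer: 162/11267 ≈ 0.014378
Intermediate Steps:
m = 288 (m = -9*(-32) = 288)
O = -12
P(U, R) = U*(-18*R + 288*U) (P(U, R) = (288*U - 18*R)*U = (-18*R + 288*U)*U = U*(-18*R + 288*U))
P(v(O), 116)/(-67602) = (18*(-1*116 + 16/(14 - 12))/(14 - 12))/(-67602) = (18*(-116 + 16/2)/2)*(-1/67602) = (18*(½)*(-116 + 16*(½)))*(-1/67602) = (18*(½)*(-116 + 8))*(-1/67602) = (18*(½)*(-108))*(-1/67602) = -972*(-1/67602) = 162/11267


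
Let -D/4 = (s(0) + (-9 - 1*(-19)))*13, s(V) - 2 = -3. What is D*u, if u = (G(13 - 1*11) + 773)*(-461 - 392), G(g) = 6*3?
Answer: 315770364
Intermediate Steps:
G(g) = 18
s(V) = -1 (s(V) = 2 - 3 = -1)
D = -468 (D = -4*(-1 + (-9 - 1*(-19)))*13 = -4*(-1 + (-9 + 19))*13 = -4*(-1 + 10)*13 = -36*13 = -4*117 = -468)
u = -674723 (u = (18 + 773)*(-461 - 392) = 791*(-853) = -674723)
D*u = -468*(-674723) = 315770364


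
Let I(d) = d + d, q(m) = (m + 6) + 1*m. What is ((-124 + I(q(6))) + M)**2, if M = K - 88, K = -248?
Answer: 179776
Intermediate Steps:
q(m) = 6 + 2*m (q(m) = (6 + m) + m = 6 + 2*m)
I(d) = 2*d
M = -336 (M = -248 - 88 = -336)
((-124 + I(q(6))) + M)**2 = ((-124 + 2*(6 + 2*6)) - 336)**2 = ((-124 + 2*(6 + 12)) - 336)**2 = ((-124 + 2*18) - 336)**2 = ((-124 + 36) - 336)**2 = (-88 - 336)**2 = (-424)**2 = 179776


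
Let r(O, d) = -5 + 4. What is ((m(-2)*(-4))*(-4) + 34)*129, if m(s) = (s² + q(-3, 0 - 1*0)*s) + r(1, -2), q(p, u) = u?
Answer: 10578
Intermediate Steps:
r(O, d) = -1
m(s) = -1 + s² (m(s) = (s² + (0 - 1*0)*s) - 1 = (s² + (0 + 0)*s) - 1 = (s² + 0*s) - 1 = (s² + 0) - 1 = s² - 1 = -1 + s²)
((m(-2)*(-4))*(-4) + 34)*129 = (((-1 + (-2)²)*(-4))*(-4) + 34)*129 = (((-1 + 4)*(-4))*(-4) + 34)*129 = ((3*(-4))*(-4) + 34)*129 = (-12*(-4) + 34)*129 = (48 + 34)*129 = 82*129 = 10578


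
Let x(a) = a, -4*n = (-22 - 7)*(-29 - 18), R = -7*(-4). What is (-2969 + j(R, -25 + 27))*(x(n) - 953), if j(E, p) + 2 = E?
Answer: 15230025/4 ≈ 3.8075e+6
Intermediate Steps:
R = 28
j(E, p) = -2 + E
n = -1363/4 (n = -(-22 - 7)*(-29 - 18)/4 = -(-29)*(-47)/4 = -¼*1363 = -1363/4 ≈ -340.75)
(-2969 + j(R, -25 + 27))*(x(n) - 953) = (-2969 + (-2 + 28))*(-1363/4 - 953) = (-2969 + 26)*(-5175/4) = -2943*(-5175/4) = 15230025/4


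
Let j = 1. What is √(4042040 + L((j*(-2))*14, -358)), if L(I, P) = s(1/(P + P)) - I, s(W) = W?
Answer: √518047602973/358 ≈ 2010.5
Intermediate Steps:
L(I, P) = 1/(2*P) - I (L(I, P) = 1/(P + P) - I = 1/(2*P) - I)
√(4042040 + L((j*(-2))*14, -358)) = √(4042040 + ((½)/(-358) - 1*(-2)*14)) = √(4042040 + ((½)*(-1/358) - (-2)*14)) = √(4042040 + (-1/716 - 1*(-28))) = √(4042040 + (-1/716 + 28)) = √(4042040 + 20047/716) = √(2894120687/716) = √518047602973/358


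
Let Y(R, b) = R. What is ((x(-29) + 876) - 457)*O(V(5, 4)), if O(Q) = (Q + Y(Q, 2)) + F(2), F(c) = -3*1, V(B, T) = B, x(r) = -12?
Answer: 2849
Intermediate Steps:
F(c) = -3
O(Q) = -3 + 2*Q (O(Q) = (Q + Q) - 3 = 2*Q - 3 = -3 + 2*Q)
((x(-29) + 876) - 457)*O(V(5, 4)) = ((-12 + 876) - 457)*(-3 + 2*5) = (864 - 457)*(-3 + 10) = 407*7 = 2849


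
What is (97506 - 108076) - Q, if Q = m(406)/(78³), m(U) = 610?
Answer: -2508007625/237276 ≈ -10570.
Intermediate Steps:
Q = 305/237276 (Q = 610/(78³) = 610/474552 = 610*(1/474552) = 305/237276 ≈ 0.0012854)
(97506 - 108076) - Q = (97506 - 108076) - 1*305/237276 = -10570 - 305/237276 = -2508007625/237276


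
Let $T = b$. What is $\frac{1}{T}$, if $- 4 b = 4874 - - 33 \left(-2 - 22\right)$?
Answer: $- \frac{2}{2041} \approx -0.00097991$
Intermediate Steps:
$b = - \frac{2041}{2}$ ($b = - \frac{4874 - - 33 \left(-2 - 22\right)}{4} = - \frac{4874 - \left(-33\right) \left(-24\right)}{4} = - \frac{4874 - 792}{4} = \left(- \frac{1}{4}\right) 4082 = - \frac{2041}{2} \approx -1020.5$)
$T = - \frac{2041}{2} \approx -1020.5$
$\frac{1}{T} = \frac{1}{- \frac{2041}{2}} = - \frac{2}{2041}$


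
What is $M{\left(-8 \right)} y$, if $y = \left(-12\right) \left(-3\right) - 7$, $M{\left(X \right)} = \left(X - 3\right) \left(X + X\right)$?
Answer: $5104$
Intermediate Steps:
$M{\left(X \right)} = 2 X \left(-3 + X\right)$ ($M{\left(X \right)} = \left(-3 + X\right) 2 X = 2 X \left(-3 + X\right)$)
$y = 29$ ($y = 36 - 7 = 29$)
$M{\left(-8 \right)} y = 2 \left(-8\right) \left(-3 - 8\right) 29 = 2 \left(-8\right) \left(-11\right) 29 = 176 \cdot 29 = 5104$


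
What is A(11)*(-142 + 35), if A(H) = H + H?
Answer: -2354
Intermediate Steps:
A(H) = 2*H
A(11)*(-142 + 35) = (2*11)*(-142 + 35) = 22*(-107) = -2354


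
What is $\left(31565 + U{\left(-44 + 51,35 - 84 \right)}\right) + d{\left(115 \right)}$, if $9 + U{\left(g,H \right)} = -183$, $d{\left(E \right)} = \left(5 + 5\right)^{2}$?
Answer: $31473$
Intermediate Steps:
$d{\left(E \right)} = 100$ ($d{\left(E \right)} = 10^{2} = 100$)
$U{\left(g,H \right)} = -192$ ($U{\left(g,H \right)} = -9 - 183 = -192$)
$\left(31565 + U{\left(-44 + 51,35 - 84 \right)}\right) + d{\left(115 \right)} = \left(31565 - 192\right) + 100 = 31373 + 100 = 31473$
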